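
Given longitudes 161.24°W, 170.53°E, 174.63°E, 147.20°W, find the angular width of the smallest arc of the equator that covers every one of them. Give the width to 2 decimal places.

42.27°

Sort the longitudes: -161.24°, -147.20°, +170.53°, +174.63°.
Eastward gaps between consecutive values (wrapping around): 14.04°, 317.73°, 4.10°, 24.13°.
Largest gap = 317.73° ⇒ minimal covering band is its complement: 360° − 317.73° = 42.27°.
Band runs from +170.53° eastward to -147.20°, crossing the antimeridian.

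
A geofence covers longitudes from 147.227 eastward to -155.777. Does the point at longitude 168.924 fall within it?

Band width going east from +147.227° to -155.777°: ((-155.777 − 147.227) mod 360) = 56.996°.
Offset of +168.924° east of the west edge: ((168.924 − 147.227) mod 360) = 21.697°.
21.697° ≤ 56.996° ⇒ inside.

Yes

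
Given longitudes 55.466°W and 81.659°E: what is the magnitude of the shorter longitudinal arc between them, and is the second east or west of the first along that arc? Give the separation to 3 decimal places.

137.125° east

Raw difference: 81.659 − -55.466 = 137.125°.
Normalise into (−180°, 180°]: 137.125° stays 137.125°.
Positive ⇒ the second point lies to the east; separation 137.125°.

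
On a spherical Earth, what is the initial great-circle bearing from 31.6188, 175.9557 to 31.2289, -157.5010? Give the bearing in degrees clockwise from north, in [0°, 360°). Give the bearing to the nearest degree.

84°

Δλ = -157.5010 − 175.9557 = -333.4567°; wrapped into (−180°, 180°]: 26.5433°.
θ = atan2( sin Δλ · cos φ₂ , cos φ₁ · sin φ₂ − sin φ₁ · cos φ₂ · cos Δλ )
  = atan2(0.38212, 0.04045) = 83.958° → normalised to [0°, 360°): 83.958°.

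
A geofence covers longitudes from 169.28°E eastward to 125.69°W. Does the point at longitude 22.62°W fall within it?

No

Band width going east from +169.28° to -125.69°: ((-125.69 − 169.28) mod 360) = 65.03°.
Offset of -22.62° east of the west edge: ((-22.62 − 169.28) mod 360) = 168.10°.
168.10° > 65.03° ⇒ outside.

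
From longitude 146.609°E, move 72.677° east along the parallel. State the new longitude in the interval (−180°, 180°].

140.714°W

Start at +146.609°; shift +72.677° → +219.286°.
+219.286° lies outside (−180°, 180°]; subtract 360° → -140.714°.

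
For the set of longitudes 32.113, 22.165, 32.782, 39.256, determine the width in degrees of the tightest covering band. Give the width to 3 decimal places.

Sort the longitudes: +22.165°, +32.113°, +32.782°, +39.256°.
Eastward gaps between consecutive values (wrapping around): 9.948°, 0.669°, 6.474°, 342.909°.
Largest gap = 342.909° ⇒ minimal covering band is its complement: 360° − 342.909° = 17.091°.
Band runs from +22.165° eastward to +39.256°.

17.091°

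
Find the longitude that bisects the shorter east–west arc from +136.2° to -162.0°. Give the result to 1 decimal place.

+167.1°

Signed shortest Δλ from +136.2° to -162.0° is +61.8°.
Midpoint longitude = +136.2° + (+61.8°)/2 = +136.2° + 30.9° = +167.1°.
(The naïve average (+136.2 + -162.0)/2 = -12.9° is on the wrong side of the globe.)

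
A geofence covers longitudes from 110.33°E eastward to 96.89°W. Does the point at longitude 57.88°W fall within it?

No

Band width going east from +110.33° to -96.89°: ((-96.89 − 110.33) mod 360) = 152.78°.
Offset of -57.88° east of the west edge: ((-57.88 − 110.33) mod 360) = 191.79°.
191.79° > 152.78° ⇒ outside.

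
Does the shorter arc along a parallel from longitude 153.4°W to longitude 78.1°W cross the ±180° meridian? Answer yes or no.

No

Signed shortest Δλ = ((-78.1 − -153.4 + 180) mod 360) − 180 = 75.3°.
Going east by 75.3° from -153.4° reaches -78.1° without touching 180°.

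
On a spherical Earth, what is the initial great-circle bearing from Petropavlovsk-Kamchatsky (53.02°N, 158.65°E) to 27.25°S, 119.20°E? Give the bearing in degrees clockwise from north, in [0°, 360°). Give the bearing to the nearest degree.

214°

Δλ = 119.20 − 158.65 = -39.45°.
θ = atan2( sin Δλ · cos φ₂ , cos φ₁ · sin φ₂ − sin φ₁ · cos φ₂ · cos Δλ )
  = atan2(-0.56489, -0.82382) = -145.562° → normalised to [0°, 360°): 214.438°.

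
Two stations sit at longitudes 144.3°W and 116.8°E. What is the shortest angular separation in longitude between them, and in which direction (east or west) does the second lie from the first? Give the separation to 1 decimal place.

Raw difference: 116.8 − -144.3 = 261.1°.
Normalise into (−180°, 180°]: 261.1° − 360° = -98.9°.
Negative ⇒ the second point lies to the west; separation 98.9°.

98.9° west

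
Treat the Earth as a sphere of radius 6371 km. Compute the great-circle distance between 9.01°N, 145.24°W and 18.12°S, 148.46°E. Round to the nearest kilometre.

Δλ = 148.46 − -145.24 = 293.70°; wrapped into (−180°, 180°]: -66.30°.
Δφ = -18.12 − 9.01 = -27.13°.
a = sin²(Δφ/2) + cos φ₁ · cos φ₂ · sin²(Δλ/2) = 0.335703.
c = 2·atan2(√a, √(1−a)) = 1.23598 rad → d = 6371·c ≈ 7874.44 km.

7874 km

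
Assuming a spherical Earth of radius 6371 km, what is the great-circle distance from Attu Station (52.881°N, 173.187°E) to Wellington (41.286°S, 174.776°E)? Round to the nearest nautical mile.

5654 nmi

Δλ = 174.776 − 173.187 = 1.589°.
Δφ = -41.286 − 52.881 = -94.167°.
a = sin²(Δφ/2) + cos φ₁ · cos φ₂ · sin²(Δλ/2) = 0.536419.
c = 2·atan2(√a, √(1−a)) = 1.64370 rad → d = 6371·c ≈ 10472.01 km ≈ 5654.43 nmi.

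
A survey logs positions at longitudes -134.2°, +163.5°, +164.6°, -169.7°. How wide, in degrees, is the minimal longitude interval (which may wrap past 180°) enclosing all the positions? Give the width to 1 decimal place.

Sort the longitudes: -169.7°, -134.2°, +163.5°, +164.6°.
Eastward gaps between consecutive values (wrapping around): 35.5°, 297.7°, 1.1°, 25.7°.
Largest gap = 297.7° ⇒ minimal covering band is its complement: 360° − 297.7° = 62.3°.
Band runs from +163.5° eastward to -134.2°, crossing the antimeridian.

62.3°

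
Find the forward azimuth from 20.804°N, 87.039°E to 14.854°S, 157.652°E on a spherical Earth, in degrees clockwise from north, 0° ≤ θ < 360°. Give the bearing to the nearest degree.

Δλ = 157.652 − 87.039 = 70.613°.
θ = atan2( sin Δλ · cos φ₂ , cos φ₁ · sin φ₂ − sin φ₁ · cos φ₂ · cos Δλ )
  = atan2(0.91178, -0.35360) = 111.197° → normalised to [0°, 360°): 111.197°.

111°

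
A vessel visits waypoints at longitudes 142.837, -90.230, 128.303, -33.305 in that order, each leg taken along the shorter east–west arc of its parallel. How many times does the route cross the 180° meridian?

Leg 1: +142.837° → -90.230°, shortest Δλ = 126.933° (east) — crosses 180°.
Leg 2: -90.230° → +128.303°, shortest Δλ = -141.467° (west) — crosses 180°.
Leg 3: +128.303° → -33.305°, shortest Δλ = -161.608° (west) — does not cross 180°.
Total crossings: 2.

2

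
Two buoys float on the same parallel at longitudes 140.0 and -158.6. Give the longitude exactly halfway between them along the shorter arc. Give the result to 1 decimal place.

Signed shortest Δλ from +140.0° to -158.6° is +61.4°.
Midpoint longitude = +140.0° + (+61.4°)/2 = +140.0° + 30.7° = +170.7°.
(The naïve average (+140.0 + -158.6)/2 = -9.3° is on the wrong side of the globe.)

+170.7°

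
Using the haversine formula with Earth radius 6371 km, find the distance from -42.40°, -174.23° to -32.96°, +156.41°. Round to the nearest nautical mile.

1496 nmi

Δλ = 156.41 − -174.23 = 330.64°; wrapped into (−180°, 180°]: -29.36°.
Δφ = -32.96 − -42.40 = 9.44°.
a = sin²(Δφ/2) + cos φ₁ · cos φ₂ · sin²(Δλ/2) = 0.046563.
c = 2·atan2(√a, √(1−a)) = 0.43499 rad → d = 6371·c ≈ 2771.32 km ≈ 1496.40 nmi.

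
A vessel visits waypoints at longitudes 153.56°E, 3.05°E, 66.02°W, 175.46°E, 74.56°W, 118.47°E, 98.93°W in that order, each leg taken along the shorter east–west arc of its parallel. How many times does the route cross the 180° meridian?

4

Leg 1: +153.56° → +3.05°, shortest Δλ = -150.51° (west) — does not cross 180°.
Leg 2: +3.05° → -66.02°, shortest Δλ = -69.07° (west) — does not cross 180°.
Leg 3: -66.02° → +175.46°, shortest Δλ = -118.52° (west) — crosses 180°.
Leg 4: +175.46° → -74.56°, shortest Δλ = 109.98° (east) — crosses 180°.
Leg 5: -74.56° → +118.47°, shortest Δλ = -166.97° (west) — crosses 180°.
Leg 6: +118.47° → -98.93°, shortest Δλ = 142.6° (east) — crosses 180°.
Total crossings: 4.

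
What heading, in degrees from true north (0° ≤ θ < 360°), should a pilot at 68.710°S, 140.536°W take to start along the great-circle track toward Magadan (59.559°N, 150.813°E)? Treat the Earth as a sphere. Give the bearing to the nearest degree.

316°

Δλ = 150.813 − -140.536 = 291.349°; wrapped into (−180°, 180°]: -68.651°.
θ = atan2( sin Δλ · cos φ₂ , cos φ₁ · sin φ₂ − sin φ₁ · cos φ₂ · cos Δλ )
  = atan2(-0.47188, 0.48489) = -44.221° → normalised to [0°, 360°): 315.779°.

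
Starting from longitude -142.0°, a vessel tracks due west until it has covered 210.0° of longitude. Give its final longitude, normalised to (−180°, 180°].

Start at -142.0°; shift −210.0° → -352.0°.
-352.0° lies outside (−180°, 180°]; add 360° → +8.0°.

+8.0°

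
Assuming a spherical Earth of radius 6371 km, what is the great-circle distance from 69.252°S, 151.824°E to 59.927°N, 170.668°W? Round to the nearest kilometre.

Δλ = -170.668 − 151.824 = -322.492°; wrapped into (−180°, 180°]: 37.508°.
Δφ = 59.927 − -69.252 = 129.179°.
a = sin²(Δφ/2) + cos φ₁ · cos φ₂ · sin²(Δλ/2) = 0.834222.
c = 2·atan2(√a, √(1−a)) = 2.30291 rad → d = 6371·c ≈ 14671.85 km.

14672 km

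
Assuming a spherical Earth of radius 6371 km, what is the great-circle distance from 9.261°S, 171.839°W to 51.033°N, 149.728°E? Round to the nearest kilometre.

7654 km

Δλ = 149.728 − -171.839 = 321.567°; wrapped into (−180°, 180°]: -38.433°.
Δφ = 51.033 − -9.261 = 60.294°.
a = sin²(Δφ/2) + cos φ₁ · cos φ₂ · sin²(Δλ/2) = 0.319464.
c = 2·atan2(√a, √(1−a)) = 1.20138 rad → d = 6371·c ≈ 7653.99 km.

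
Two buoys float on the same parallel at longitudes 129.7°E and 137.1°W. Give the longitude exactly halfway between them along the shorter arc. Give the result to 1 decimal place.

Signed shortest Δλ from +129.7° to -137.1° is +93.2°.
Midpoint longitude = +129.7° + (+93.2°)/2 = +129.7° + 46.6° = +176.3°.
(The naïve average (+129.7 + -137.1)/2 = -3.7° is on the wrong side of the globe.)

176.3°E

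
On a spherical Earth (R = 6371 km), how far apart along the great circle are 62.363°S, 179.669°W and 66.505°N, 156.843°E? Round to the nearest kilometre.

Δλ = 156.843 − -179.669 = 336.512°; wrapped into (−180°, 180°]: -23.488°.
Δφ = 66.505 − -62.363 = 128.868°.
a = sin²(Δφ/2) + cos φ₁ · cos φ₂ · sin²(Δλ/2) = 0.821425.
c = 2·atan2(√a, √(1−a)) = 2.26901 rad → d = 6371·c ≈ 14455.87 km.

14456 km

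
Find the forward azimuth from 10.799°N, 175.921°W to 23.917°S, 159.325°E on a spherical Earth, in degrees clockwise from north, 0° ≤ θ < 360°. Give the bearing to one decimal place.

Δλ = 159.325 − -175.921 = 335.246°; wrapped into (−180°, 180°]: -24.754°.
θ = atan2( sin Δλ · cos φ₂ , cos φ₁ · sin φ₂ − sin φ₁ · cos φ₂ · cos Δλ )
  = atan2(-0.38277, -0.55377) = -145.348° → normalised to [0°, 360°): 214.652°.

214.7°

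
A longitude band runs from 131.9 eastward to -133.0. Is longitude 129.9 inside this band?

No

Band width going east from +131.9° to -133.0°: ((-133.0 − 131.9) mod 360) = 95.1°.
Offset of +129.9° east of the west edge: ((129.9 − 131.9) mod 360) = 358.0°.
358.0° > 95.1° ⇒ outside.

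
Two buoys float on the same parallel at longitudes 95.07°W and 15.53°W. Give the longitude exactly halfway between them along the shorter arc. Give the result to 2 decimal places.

Signed shortest Δλ from -95.07° to -15.53° is +79.54°.
Midpoint longitude = -95.07° + (+79.54°)/2 = -95.07° + 39.77° = -55.30°.

55.30°W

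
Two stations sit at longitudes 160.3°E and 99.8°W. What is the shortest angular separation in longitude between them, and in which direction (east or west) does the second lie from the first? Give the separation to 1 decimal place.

99.9° east

Raw difference: -99.8 − 160.3 = -260.1°.
Normalise into (−180°, 180°]: -260.1° + 360° = 99.9°.
Positive ⇒ the second point lies to the east; separation 99.9°.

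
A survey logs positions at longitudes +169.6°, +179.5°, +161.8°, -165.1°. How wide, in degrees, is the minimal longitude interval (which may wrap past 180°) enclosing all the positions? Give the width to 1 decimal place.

Sort the longitudes: -165.1°, +161.8°, +169.6°, +179.5°.
Eastward gaps between consecutive values (wrapping around): 326.9°, 7.8°, 9.9°, 15.4°.
Largest gap = 326.9° ⇒ minimal covering band is its complement: 360° − 326.9° = 33.1°.
Band runs from +161.8° eastward to -165.1°, crossing the antimeridian.

33.1°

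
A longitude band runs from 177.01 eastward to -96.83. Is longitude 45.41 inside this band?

No

Band width going east from +177.01° to -96.83°: ((-96.83 − 177.01) mod 360) = 86.16°.
Offset of +45.41° east of the west edge: ((45.41 − 177.01) mod 360) = 228.40°.
228.40° > 86.16° ⇒ outside.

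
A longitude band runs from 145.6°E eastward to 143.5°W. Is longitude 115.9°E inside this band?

No

Band width going east from +145.6° to -143.5°: ((-143.5 − 145.6) mod 360) = 70.9°.
Offset of +115.9° east of the west edge: ((115.9 − 145.6) mod 360) = 330.3°.
330.3° > 70.9° ⇒ outside.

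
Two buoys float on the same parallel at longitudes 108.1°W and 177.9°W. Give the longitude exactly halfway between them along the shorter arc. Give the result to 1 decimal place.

Signed shortest Δλ from -108.1° to -177.9° is -69.8°.
Midpoint longitude = -108.1° + (-69.8°)/2 = -108.1° − 34.9° = -143.0°.

143.0°W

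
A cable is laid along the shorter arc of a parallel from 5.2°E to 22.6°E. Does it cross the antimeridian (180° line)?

Signed shortest Δλ = ((22.6 − 5.2 + 180) mod 360) − 180 = 17.4°.
Going east by 17.4° from +5.2° reaches +22.6° without touching 180°.

No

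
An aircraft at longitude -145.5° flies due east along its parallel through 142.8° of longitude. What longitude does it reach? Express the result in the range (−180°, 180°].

Start at -145.5°; shift +142.8° → -2.7°.
-2.7° already lies in (−180°, 180°].

-2.7°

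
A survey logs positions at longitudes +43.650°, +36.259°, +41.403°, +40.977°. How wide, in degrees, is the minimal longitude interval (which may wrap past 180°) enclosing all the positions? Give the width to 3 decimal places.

7.391°

Sort the longitudes: +36.259°, +40.977°, +41.403°, +43.650°.
Eastward gaps between consecutive values (wrapping around): 4.718°, 0.426°, 2.247°, 352.609°.
Largest gap = 352.609° ⇒ minimal covering band is its complement: 360° − 352.609° = 7.391°.
Band runs from +36.259° eastward to +43.650°.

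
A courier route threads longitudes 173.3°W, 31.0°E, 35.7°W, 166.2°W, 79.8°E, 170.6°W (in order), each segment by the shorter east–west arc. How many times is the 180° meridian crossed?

Leg 1: -173.3° → +31.0°, shortest Δλ = -155.7° (west) — crosses 180°.
Leg 2: +31.0° → -35.7°, shortest Δλ = -66.7° (west) — does not cross 180°.
Leg 3: -35.7° → -166.2°, shortest Δλ = -130.5° (west) — does not cross 180°.
Leg 4: -166.2° → +79.8°, shortest Δλ = -114.0° (west) — crosses 180°.
Leg 5: +79.8° → -170.6°, shortest Δλ = 109.6° (east) — crosses 180°.
Total crossings: 3.

3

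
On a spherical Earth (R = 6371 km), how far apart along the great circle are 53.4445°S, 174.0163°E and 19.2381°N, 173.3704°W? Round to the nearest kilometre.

Δλ = -173.3704 − 174.0163 = -347.3867°; wrapped into (−180°, 180°]: 12.6133°.
Δφ = 19.2381 − -53.4445 = 72.6826°.
a = sin²(Δφ/2) + cos φ₁ · cos φ₂ · sin²(Δλ/2) = 0.357953.
c = 2·atan2(√a, √(1−a)) = 1.28274 rad → d = 6371·c ≈ 8172.31 km.

8172 km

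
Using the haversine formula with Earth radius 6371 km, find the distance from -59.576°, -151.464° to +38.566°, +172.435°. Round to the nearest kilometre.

11405 km

Δλ = 172.435 − -151.464 = 323.899°; wrapped into (−180°, 180°]: -36.101°.
Δφ = 38.566 − -59.576 = 98.142°.
a = sin²(Δφ/2) + cos φ₁ · cos φ₂ · sin²(Δλ/2) = 0.608828.
c = 2·atan2(√a, √(1−a)) = 1.79021 rad → d = 6371·c ≈ 11405.42 km.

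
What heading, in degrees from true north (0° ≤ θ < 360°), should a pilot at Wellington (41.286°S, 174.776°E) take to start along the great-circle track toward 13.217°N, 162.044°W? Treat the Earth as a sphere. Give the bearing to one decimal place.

Δλ = -162.044 − 174.776 = -336.820°; wrapped into (−180°, 180°]: 23.180°.
θ = atan2( sin Δλ · cos φ₂ , cos φ₁ · sin φ₂ − sin φ₁ · cos φ₂ · cos Δλ )
  = atan2(0.38319, 0.76229) = 26.688° → normalised to [0°, 360°): 26.688°.

26.7°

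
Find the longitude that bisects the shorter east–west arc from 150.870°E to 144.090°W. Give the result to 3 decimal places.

176.610°W

Signed shortest Δλ from +150.870° to -144.090° is +65.040°.
Midpoint longitude = +150.870° + (+65.040°)/2 = +150.870° + 32.520° = +183.390°.
Normalise into (−180°, 180°]: -176.610°.
(The naïve average (+150.870 + -144.090)/2 = 3.39° is on the wrong side of the globe.)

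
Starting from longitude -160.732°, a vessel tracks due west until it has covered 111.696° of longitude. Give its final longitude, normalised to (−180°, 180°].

+87.572°

Start at -160.732°; shift −111.696° → -272.428°.
-272.428° lies outside (−180°, 180°]; add 360° → +87.572°.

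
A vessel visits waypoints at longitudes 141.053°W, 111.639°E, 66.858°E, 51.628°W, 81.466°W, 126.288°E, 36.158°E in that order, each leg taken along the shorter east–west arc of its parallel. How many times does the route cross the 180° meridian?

Leg 1: -141.053° → +111.639°, shortest Δλ = -107.308° (west) — crosses 180°.
Leg 2: +111.639° → +66.858°, shortest Δλ = -44.781° (west) — does not cross 180°.
Leg 3: +66.858° → -51.628°, shortest Δλ = -118.486° (west) — does not cross 180°.
Leg 4: -51.628° → -81.466°, shortest Δλ = -29.838° (west) — does not cross 180°.
Leg 5: -81.466° → +126.288°, shortest Δλ = -152.246° (west) — crosses 180°.
Leg 6: +126.288° → +36.158°, shortest Δλ = -90.13° (west) — does not cross 180°.
Total crossings: 2.

2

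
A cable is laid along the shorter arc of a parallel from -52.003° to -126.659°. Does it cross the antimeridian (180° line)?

Signed shortest Δλ = ((-126.659 − -52.003 + 180) mod 360) − 180 = -74.656°.
Going west by 74.656° from -52.003° reaches -126.659° without touching 180°.

No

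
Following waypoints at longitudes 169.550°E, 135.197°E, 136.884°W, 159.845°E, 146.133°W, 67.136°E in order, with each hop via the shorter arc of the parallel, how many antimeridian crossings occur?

Leg 1: +169.550° → +135.197°, shortest Δλ = -34.353° (west) — does not cross 180°.
Leg 2: +135.197° → -136.884°, shortest Δλ = 87.919° (east) — crosses 180°.
Leg 3: -136.884° → +159.845°, shortest Δλ = -63.271° (west) — crosses 180°.
Leg 4: +159.845° → -146.133°, shortest Δλ = 54.022° (east) — crosses 180°.
Leg 5: -146.133° → +67.136°, shortest Δλ = -146.731° (west) — crosses 180°.
Total crossings: 4.

4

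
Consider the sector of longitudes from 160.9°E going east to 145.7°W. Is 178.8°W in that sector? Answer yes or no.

Yes

Band width going east from +160.9° to -145.7°: ((-145.7 − 160.9) mod 360) = 53.4°.
Offset of -178.8° east of the west edge: ((-178.8 − 160.9) mod 360) = 20.3°.
20.3° ≤ 53.4° ⇒ inside.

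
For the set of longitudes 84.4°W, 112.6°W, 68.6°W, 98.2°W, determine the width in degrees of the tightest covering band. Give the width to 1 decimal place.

Sort the longitudes: -112.6°, -98.2°, -84.4°, -68.6°.
Eastward gaps between consecutive values (wrapping around): 14.4°, 13.8°, 15.8°, 316.0°.
Largest gap = 316.0° ⇒ minimal covering band is its complement: 360° − 316.0° = 44.0°.
Band runs from -112.6° eastward to -68.6°.

44.0°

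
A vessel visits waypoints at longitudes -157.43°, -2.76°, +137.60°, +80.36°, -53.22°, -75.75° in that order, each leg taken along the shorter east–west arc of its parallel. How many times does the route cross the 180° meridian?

0

Leg 1: -157.43° → -2.76°, shortest Δλ = 154.67° (east) — does not cross 180°.
Leg 2: -2.76° → +137.60°, shortest Δλ = 140.36° (east) — does not cross 180°.
Leg 3: +137.60° → +80.36°, shortest Δλ = -57.24° (west) — does not cross 180°.
Leg 4: +80.36° → -53.22°, shortest Δλ = -133.58° (west) — does not cross 180°.
Leg 5: -53.22° → -75.75°, shortest Δλ = -22.53° (west) — does not cross 180°.
Total crossings: 0.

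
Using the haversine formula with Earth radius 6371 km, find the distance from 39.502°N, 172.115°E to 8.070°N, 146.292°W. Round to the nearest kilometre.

5410 km

Δλ = -146.292 − 172.115 = -318.407°; wrapped into (−180°, 180°]: 41.593°.
Δφ = 8.070 − 39.502 = -31.432°.
a = sin²(Δφ/2) + cos φ₁ · cos φ₂ · sin²(Δλ/2) = 0.169675.
c = 2·atan2(√a, √(1−a)) = 0.84911 rad → d = 6371·c ≈ 5409.70 km.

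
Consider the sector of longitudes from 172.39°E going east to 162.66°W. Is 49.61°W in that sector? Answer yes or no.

Band width going east from +172.39° to -162.66°: ((-162.66 − 172.39) mod 360) = 24.95°.
Offset of -49.61° east of the west edge: ((-49.61 − 172.39) mod 360) = 138.00°.
138.00° > 24.95° ⇒ outside.

No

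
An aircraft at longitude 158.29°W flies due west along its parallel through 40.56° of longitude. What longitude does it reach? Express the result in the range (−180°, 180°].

161.15°E

Start at -158.29°; shift −40.56° → -198.85°.
-198.85° lies outside (−180°, 180°]; add 360° → +161.15°.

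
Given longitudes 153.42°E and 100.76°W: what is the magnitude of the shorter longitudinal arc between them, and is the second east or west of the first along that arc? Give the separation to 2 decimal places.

105.82° east

Raw difference: -100.76 − 153.42 = -254.18°.
Normalise into (−180°, 180°]: -254.18° + 360° = 105.82°.
Positive ⇒ the second point lies to the east; separation 105.82°.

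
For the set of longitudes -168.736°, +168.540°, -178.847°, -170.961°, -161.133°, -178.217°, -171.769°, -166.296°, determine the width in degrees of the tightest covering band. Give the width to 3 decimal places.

30.327°

Sort the longitudes: -178.847°, -178.217°, -171.769°, -170.961°, -168.736°, -166.296°, -161.133°, +168.540°.
Eastward gaps between consecutive values (wrapping around): 0.630°, 6.448°, 0.808°, 2.225°, 2.440°, 5.163°, 329.673°, 12.613°.
Largest gap = 329.673° ⇒ minimal covering band is its complement: 360° − 329.673° = 30.327°.
Band runs from +168.540° eastward to -161.133°, crossing the antimeridian.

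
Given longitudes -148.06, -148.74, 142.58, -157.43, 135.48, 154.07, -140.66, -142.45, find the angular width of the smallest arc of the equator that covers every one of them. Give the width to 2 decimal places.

83.86°

Sort the longitudes: -157.43°, -148.74°, -148.06°, -142.45°, -140.66°, +135.48°, +142.58°, +154.07°.
Eastward gaps between consecutive values (wrapping around): 8.69°, 0.68°, 5.61°, 1.79°, 276.14°, 7.10°, 11.49°, 48.50°.
Largest gap = 276.14° ⇒ minimal covering band is its complement: 360° − 276.14° = 83.86°.
Band runs from +135.48° eastward to -140.66°, crossing the antimeridian.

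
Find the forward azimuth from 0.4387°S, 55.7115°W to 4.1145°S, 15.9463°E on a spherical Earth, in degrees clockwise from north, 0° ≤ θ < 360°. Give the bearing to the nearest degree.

94°

Δλ = 15.9463 − -55.7115 = 71.6578°.
θ = atan2( sin Δλ · cos φ₂ , cos φ₁ · sin φ₂ − sin φ₁ · cos φ₂ · cos Δλ )
  = atan2(0.94675, -0.06934) = 94.189° → normalised to [0°, 360°): 94.189°.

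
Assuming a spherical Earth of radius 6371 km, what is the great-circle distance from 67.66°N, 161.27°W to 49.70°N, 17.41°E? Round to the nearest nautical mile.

Δλ = 17.41 − -161.27 = 178.68°.
Δφ = 49.70 − 67.66 = -17.96°.
a = sin²(Δφ/2) + cos φ₁ · cos φ₂ · sin²(Δλ/2) = 0.270177.
c = 2·atan2(√a, √(1−a)) = 1.09320 rad → d = 6371·c ≈ 6964.78 km ≈ 3760.68 nmi.

3761 nmi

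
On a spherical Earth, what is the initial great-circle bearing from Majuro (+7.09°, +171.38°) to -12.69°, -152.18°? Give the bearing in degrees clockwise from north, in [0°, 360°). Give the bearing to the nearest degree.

119°

Δλ = -152.18 − 171.38 = -323.56°; wrapped into (−180°, 180°]: 36.44°.
θ = atan2( sin Δλ · cos φ₂ , cos φ₁ · sin φ₂ − sin φ₁ · cos φ₂ · cos Δλ )
  = atan2(0.57947, -0.31487) = 118.518° → normalised to [0°, 360°): 118.518°.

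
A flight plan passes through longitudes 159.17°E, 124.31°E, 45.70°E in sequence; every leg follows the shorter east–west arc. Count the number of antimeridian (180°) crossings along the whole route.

Leg 1: +159.17° → +124.31°, shortest Δλ = -34.86° (west) — does not cross 180°.
Leg 2: +124.31° → +45.70°, shortest Δλ = -78.61° (west) — does not cross 180°.
Total crossings: 0.

0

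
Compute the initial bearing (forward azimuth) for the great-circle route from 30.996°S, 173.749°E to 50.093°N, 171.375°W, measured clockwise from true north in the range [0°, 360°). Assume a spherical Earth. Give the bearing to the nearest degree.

Δλ = -171.375 − 173.749 = -345.124°; wrapped into (−180°, 180°]: 14.876°.
θ = atan2( sin Δλ · cos φ₂ , cos φ₁ · sin φ₂ − sin φ₁ · cos φ₂ · cos Δλ )
  = atan2(0.16470, 0.97686) = 9.570° → normalised to [0°, 360°): 9.570°.

10°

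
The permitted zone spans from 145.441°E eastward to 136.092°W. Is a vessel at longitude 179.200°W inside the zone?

Band width going east from +145.441° to -136.092°: ((-136.092 − 145.441) mod 360) = 78.467°.
Offset of -179.200° east of the west edge: ((-179.200 − 145.441) mod 360) = 35.359°.
35.359° ≤ 78.467° ⇒ inside.

Yes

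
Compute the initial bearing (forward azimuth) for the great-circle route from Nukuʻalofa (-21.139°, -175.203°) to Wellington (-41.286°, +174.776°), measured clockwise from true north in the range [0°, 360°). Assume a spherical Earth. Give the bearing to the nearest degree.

Δλ = 174.776 − -175.203 = 349.979°; wrapped into (−180°, 180°]: -10.021°.
θ = atan2( sin Δλ · cos φ₂ , cos φ₁ · sin φ₂ − sin φ₁ · cos φ₂ · cos Δλ )
  = atan2(-0.13075, -0.34856) = -159.438° → normalised to [0°, 360°): 200.562°.

201°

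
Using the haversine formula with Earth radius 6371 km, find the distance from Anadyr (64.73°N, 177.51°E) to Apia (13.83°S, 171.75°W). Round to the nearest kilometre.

Δλ = -171.75 − 177.51 = -349.26°; wrapped into (−180°, 180°]: 10.74°.
Δφ = -13.83 − 64.73 = -78.56°.
a = sin²(Δφ/2) + cos φ₁ · cos φ₂ · sin²(Δλ/2) = 0.404460.
c = 2·atan2(√a, √(1−a)) = 1.37853 rad → d = 6371·c ≈ 8782.64 km.

8783 km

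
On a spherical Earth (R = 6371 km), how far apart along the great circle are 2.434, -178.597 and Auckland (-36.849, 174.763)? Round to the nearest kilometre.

4422 km

Δλ = 174.763 − -178.597 = 353.360°; wrapped into (−180°, 180°]: -6.640°.
Δφ = -36.849 − 2.434 = -39.283°.
a = sin²(Δφ/2) + cos φ₁ · cos φ₂ · sin²(Δλ/2) = 0.115667.
c = 2·atan2(√a, √(1−a)) = 0.69404 rad → d = 6371·c ≈ 4421.76 km.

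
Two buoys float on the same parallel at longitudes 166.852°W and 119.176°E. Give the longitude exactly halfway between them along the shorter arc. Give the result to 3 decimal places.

156.162°E

Signed shortest Δλ from -166.852° to +119.176° is -73.972°.
Midpoint longitude = -166.852° + (-73.972°)/2 = -166.852° − 36.986° = -203.838°.
Normalise into (−180°, 180°]: +156.162°.
(The naïve average (-166.852 + +119.176)/2 = -23.838° is on the wrong side of the globe.)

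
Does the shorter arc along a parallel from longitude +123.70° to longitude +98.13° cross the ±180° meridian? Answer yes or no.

No

Signed shortest Δλ = ((98.13 − 123.70 + 180) mod 360) − 180 = -25.57°.
Going west by 25.57° from +123.70° reaches +98.13° without touching 180°.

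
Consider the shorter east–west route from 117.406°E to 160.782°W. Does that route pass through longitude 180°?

Naïve |-160.782 − 117.406| = 278.188° > 180°, so the shorter arc goes the other way round — across 180°.
Signed shortest Δλ = ((-160.782 − 117.406 + 180) mod 360) − 180 = 81.812°.
Going east by 81.812° from +117.406° passes through 180° before reaching -160.782°.

Yes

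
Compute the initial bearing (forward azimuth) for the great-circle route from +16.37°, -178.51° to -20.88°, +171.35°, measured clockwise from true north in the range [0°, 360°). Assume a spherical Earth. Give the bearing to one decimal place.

195.3°

Δλ = 171.35 − -178.51 = 349.86°; wrapped into (−180°, 180°]: -10.14°.
θ = atan2( sin Δλ · cos φ₂ , cos φ₁ · sin φ₂ − sin φ₁ · cos φ₂ · cos Δλ )
  = atan2(-0.16449, -0.60118) = -164.698° → normalised to [0°, 360°): 195.302°.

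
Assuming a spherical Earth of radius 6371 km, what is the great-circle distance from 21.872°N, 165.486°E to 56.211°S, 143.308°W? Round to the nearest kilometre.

Δλ = -143.308 − 165.486 = -308.794°; wrapped into (−180°, 180°]: 51.206°.
Δφ = -56.211 − 21.872 = -78.083°.
a = sin²(Δφ/2) + cos φ₁ · cos φ₂ · sin²(Δλ/2) = 0.493130.
c = 2·atan2(√a, √(1−a)) = 1.55705 rad → d = 6371·c ≈ 9920.00 km.

9920 km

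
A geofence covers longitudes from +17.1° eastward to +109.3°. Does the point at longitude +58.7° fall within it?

Yes

Band width going east from +17.1° to +109.3°: ((109.3 − 17.1) mod 360) = 92.2°.
Offset of +58.7° east of the west edge: ((58.7 − 17.1) mod 360) = 41.6°.
41.6° ≤ 92.2° ⇒ inside.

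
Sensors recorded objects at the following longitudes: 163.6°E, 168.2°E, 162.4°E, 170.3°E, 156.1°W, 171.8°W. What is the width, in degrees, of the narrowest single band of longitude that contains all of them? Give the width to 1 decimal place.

41.5°

Sort the longitudes: -171.8°, -156.1°, +162.4°, +163.6°, +168.2°, +170.3°.
Eastward gaps between consecutive values (wrapping around): 15.7°, 318.5°, 1.2°, 4.6°, 2.1°, 17.9°.
Largest gap = 318.5° ⇒ minimal covering band is its complement: 360° − 318.5° = 41.5°.
Band runs from +162.4° eastward to -156.1°, crossing the antimeridian.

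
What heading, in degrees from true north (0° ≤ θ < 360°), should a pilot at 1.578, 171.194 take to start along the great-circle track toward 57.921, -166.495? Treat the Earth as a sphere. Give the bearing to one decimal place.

Δλ = -166.495 − 171.194 = -337.689°; wrapped into (−180°, 180°]: 22.311°.
θ = atan2( sin Δλ · cos φ₂ , cos φ₁ · sin φ₂ − sin φ₁ · cos φ₂ · cos Δλ )
  = atan2(0.20162, 0.83347) = 13.599° → normalised to [0°, 360°): 13.599°.

13.6°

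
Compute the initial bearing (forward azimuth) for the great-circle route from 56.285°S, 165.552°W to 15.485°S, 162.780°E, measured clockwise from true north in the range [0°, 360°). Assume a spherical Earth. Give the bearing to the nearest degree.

Δλ = 162.780 − -165.552 = 328.332°; wrapped into (−180°, 180°]: -31.668°.
θ = atan2( sin Δλ · cos φ₂ , cos φ₁ · sin φ₂ − sin φ₁ · cos φ₂ · cos Δλ )
  = atan2(-0.50594, 0.53406) = -43.451° → normalised to [0°, 360°): 316.549°.

317°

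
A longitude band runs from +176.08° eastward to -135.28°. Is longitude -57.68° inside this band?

No

Band width going east from +176.08° to -135.28°: ((-135.28 − 176.08) mod 360) = 48.64°.
Offset of -57.68° east of the west edge: ((-57.68 − 176.08) mod 360) = 126.24°.
126.24° > 48.64° ⇒ outside.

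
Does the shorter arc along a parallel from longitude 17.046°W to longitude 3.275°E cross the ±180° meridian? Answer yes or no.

Signed shortest Δλ = ((3.275 − -17.046 + 180) mod 360) − 180 = 20.321°.
Going east by 20.321° from -17.046° reaches +3.275° without touching 180°.

No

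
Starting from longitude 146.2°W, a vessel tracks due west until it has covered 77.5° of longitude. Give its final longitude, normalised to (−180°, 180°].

Start at -146.2°; shift −77.5° → -223.7°.
-223.7° lies outside (−180°, 180°]; add 360° → +136.3°.

136.3°E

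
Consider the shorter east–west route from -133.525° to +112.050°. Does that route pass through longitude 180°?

Yes

Naïve |112.050 − -133.525| = 245.575° > 180°, so the shorter arc goes the other way round — across 180°.
Signed shortest Δλ = ((112.050 − -133.525 + 180) mod 360) − 180 = -114.425°.
Going west by 114.425° from -133.525° passes through 180° before reaching +112.050°.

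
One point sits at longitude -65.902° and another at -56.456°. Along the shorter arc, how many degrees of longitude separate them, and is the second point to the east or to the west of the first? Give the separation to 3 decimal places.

9.446° east

Raw difference: -56.456 − -65.902 = 9.446°.
Normalise into (−180°, 180°]: 9.446° stays 9.446°.
Positive ⇒ the second point lies to the east; separation 9.446°.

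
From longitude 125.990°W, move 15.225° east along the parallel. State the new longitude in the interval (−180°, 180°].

Start at -125.990°; shift +15.225° → -110.765°.
-110.765° already lies in (−180°, 180°].

110.765°W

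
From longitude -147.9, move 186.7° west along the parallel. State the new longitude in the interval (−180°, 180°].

Start at -147.9°; shift −186.7° → -334.6°.
-334.6° lies outside (−180°, 180°]; add 360° → +25.4°.

+25.4°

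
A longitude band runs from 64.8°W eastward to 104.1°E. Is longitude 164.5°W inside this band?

Band width going east from -64.8° to +104.1°: ((104.1 − -64.8) mod 360) = 168.9°.
Offset of -164.5° east of the west edge: ((-164.5 − -64.8) mod 360) = 260.3°.
260.3° > 168.9° ⇒ outside.

No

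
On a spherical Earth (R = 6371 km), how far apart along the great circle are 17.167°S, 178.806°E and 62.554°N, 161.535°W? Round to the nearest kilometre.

9030 km

Δλ = -161.535 − 178.806 = -340.341°; wrapped into (−180°, 180°]: 19.659°.
Δφ = 62.554 − -17.167 = 79.721°.
a = sin²(Δφ/2) + cos φ₁ · cos φ₂ · sin²(Δλ/2) = 0.423614.
c = 2·atan2(√a, √(1−a)) = 1.41742 rad → d = 6371·c ≈ 9030.40 km.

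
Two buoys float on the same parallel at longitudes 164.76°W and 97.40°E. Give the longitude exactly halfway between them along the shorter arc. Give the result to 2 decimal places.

Signed shortest Δλ from -164.76° to +97.40° is -97.84°.
Midpoint longitude = -164.76° + (-97.84°)/2 = -164.76° − 48.92° = -213.68°.
Normalise into (−180°, 180°]: +146.32°.
(The naïve average (-164.76 + +97.40)/2 = -33.68° is on the wrong side of the globe.)

146.32°E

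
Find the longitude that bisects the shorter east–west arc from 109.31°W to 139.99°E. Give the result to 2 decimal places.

Signed shortest Δλ from -109.31° to +139.99° is -110.70°.
Midpoint longitude = -109.31° + (-110.70°)/2 = -109.31° − 55.35° = -164.66°.
(The naïve average (-109.31 + +139.99)/2 = 15.34° is on the wrong side of the globe.)

164.66°W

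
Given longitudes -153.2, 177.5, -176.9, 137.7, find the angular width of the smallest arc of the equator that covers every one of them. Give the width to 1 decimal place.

69.1°

Sort the longitudes: -176.9°, -153.2°, +137.7°, +177.5°.
Eastward gaps between consecutive values (wrapping around): 23.7°, 290.9°, 39.8°, 5.6°.
Largest gap = 290.9° ⇒ minimal covering band is its complement: 360° − 290.9° = 69.1°.
Band runs from +137.7° eastward to -153.2°, crossing the antimeridian.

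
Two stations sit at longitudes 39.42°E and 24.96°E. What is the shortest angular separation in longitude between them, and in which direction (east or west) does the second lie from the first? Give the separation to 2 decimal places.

14.46° west

Raw difference: 24.96 − 39.42 = -14.46°.
Normalise into (−180°, 180°]: -14.46° stays -14.46°.
Negative ⇒ the second point lies to the west; separation 14.46°.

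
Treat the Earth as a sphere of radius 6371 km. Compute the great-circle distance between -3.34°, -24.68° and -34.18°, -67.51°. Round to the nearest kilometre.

Δλ = -67.51 − -24.68 = -42.83°.
Δφ = -34.18 − -3.34 = -30.84°.
a = sin²(Δφ/2) + cos φ₁ · cos φ₂ · sin²(Δλ/2) = 0.180798.
c = 2·atan2(√a, √(1−a)) = 0.87837 rad → d = 6371·c ≈ 5596.12 km.

5596 km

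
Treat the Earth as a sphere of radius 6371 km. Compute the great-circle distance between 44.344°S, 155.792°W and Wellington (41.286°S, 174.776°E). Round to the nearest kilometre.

Δλ = 174.776 − -155.792 = 330.568°; wrapped into (−180°, 180°]: -29.432°.
Δφ = -41.286 − -44.344 = 3.058°.
a = sin²(Δφ/2) + cos φ₁ · cos φ₂ · sin²(Δλ/2) = 0.035390.
c = 2·atan2(√a, √(1−a)) = 0.37850 rad → d = 6371·c ≈ 2411.41 km.

2411 km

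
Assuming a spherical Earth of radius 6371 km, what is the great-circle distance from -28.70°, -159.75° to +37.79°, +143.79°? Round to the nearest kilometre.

9442 km

Δλ = 143.79 − -159.75 = 303.54°; wrapped into (−180°, 180°]: -56.46°.
Δφ = 37.79 − -28.70 = 66.49°.
a = sin²(Δφ/2) + cos φ₁ · cos φ₂ · sin²(Δλ/2) = 0.455637.
c = 2·atan2(√a, √(1−a)) = 1.48195 rad → d = 6371·c ≈ 9441.52 km.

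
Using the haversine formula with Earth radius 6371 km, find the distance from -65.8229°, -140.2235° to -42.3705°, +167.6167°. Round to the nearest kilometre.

Δλ = 167.6167 − -140.2235 = 307.8402°; wrapped into (−180°, 180°]: -52.1598°.
Δφ = -42.3705 − -65.8229 = 23.4524°.
a = sin²(Δφ/2) + cos φ₁ · cos φ₂ · sin²(Δλ/2) = 0.099784.
c = 2·atan2(√a, √(1−a)) = 0.64278 rad → d = 6371·c ≈ 4095.17 km.

4095 km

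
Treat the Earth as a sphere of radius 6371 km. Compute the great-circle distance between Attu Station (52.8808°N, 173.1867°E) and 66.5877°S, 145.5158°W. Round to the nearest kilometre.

13730 km

Δλ = -145.5158 − 173.1867 = -318.7025°; wrapped into (−180°, 180°]: 41.2975°.
Δφ = -66.5877 − 52.8808 = -119.4685°.
a = sin²(Δφ/2) + cos φ₁ · cos φ₂ · sin²(Δλ/2) = 0.775791.
c = 2·atan2(√a, √(1−a)) = 2.15506 rad → d = 6371·c ≈ 13729.86 km.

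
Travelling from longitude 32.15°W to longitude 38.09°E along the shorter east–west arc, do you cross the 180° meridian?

Signed shortest Δλ = ((38.09 − -32.15 + 180) mod 360) − 180 = 70.24°.
Going east by 70.24° from -32.15° reaches +38.09° without touching 180°.

No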